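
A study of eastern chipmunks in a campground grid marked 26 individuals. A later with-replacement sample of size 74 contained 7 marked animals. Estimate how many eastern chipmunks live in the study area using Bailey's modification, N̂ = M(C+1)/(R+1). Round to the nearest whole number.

N ≈ 244

N̂ = 26·(74+1)/(7+1) = 26·75/8 = 1950/8 ≈ 243.8 → 244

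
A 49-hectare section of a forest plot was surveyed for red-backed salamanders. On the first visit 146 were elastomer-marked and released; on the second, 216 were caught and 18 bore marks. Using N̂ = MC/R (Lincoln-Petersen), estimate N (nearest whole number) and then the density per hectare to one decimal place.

N̂ = 146·216/18 = 31536/18 = 1752
Density = N̂ / area = 1752 / 49 ≈ 35.76 → 35.8 per hectare

density ≈ 35.8 red-backed salamanders per hectare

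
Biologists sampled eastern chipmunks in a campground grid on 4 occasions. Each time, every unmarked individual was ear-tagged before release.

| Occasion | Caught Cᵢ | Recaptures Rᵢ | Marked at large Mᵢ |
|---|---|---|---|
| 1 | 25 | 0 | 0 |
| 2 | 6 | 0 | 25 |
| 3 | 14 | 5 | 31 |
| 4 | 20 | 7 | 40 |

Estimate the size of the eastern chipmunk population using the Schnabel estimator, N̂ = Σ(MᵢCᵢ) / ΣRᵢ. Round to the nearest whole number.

Σ MᵢCᵢ = 0·25 + 25·6 + 31·14 + 40·20 = 0 + 150 + 434 + 800 = 1384
Σ Rᵢ = 0 + 0 + 5 + 7 = 12
N̂ = 1384 / 12 ≈ 115.3 → 115

N ≈ 115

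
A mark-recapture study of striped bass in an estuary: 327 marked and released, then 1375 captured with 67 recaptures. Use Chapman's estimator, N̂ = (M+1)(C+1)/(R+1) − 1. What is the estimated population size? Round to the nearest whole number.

N̂ = (327+1)(1375+1)/(67+1) − 1 = 328·1376/68 − 1
= 451328/68 − 1 ≈ 6637.2 − 1 ≈ 6636.2 → 6636

N ≈ 6636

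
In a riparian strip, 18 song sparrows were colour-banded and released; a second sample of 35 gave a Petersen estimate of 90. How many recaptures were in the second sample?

From N = M·C/R: R = M·C / N = 18·35 / 90 = 630 / 90 = 7.

R = 7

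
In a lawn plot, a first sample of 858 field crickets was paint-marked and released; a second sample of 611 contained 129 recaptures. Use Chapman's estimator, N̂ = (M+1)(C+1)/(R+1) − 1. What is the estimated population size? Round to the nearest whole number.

N̂ = (858+1)(611+1)/(129+1) − 1 = 859·612/130 − 1
= 525708/130 − 1 ≈ 4043.9 − 1 ≈ 4042.9 → 4043

N ≈ 4043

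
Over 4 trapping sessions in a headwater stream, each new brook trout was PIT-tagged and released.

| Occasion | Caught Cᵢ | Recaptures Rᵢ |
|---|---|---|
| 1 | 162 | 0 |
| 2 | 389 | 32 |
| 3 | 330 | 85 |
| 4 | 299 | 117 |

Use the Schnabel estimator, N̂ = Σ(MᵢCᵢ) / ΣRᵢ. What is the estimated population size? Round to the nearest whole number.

N ≈ 1977

Marked at large before each occasion: Mᵢ = Σⱼ<ᵢ (Cⱼ − Rⱼ) → M1=0, M2=162, M3=519, M4=764
Σ MᵢCᵢ = 0·162 + 162·389 + 519·330 + 764·299 = 0 + 63018 + 171270 + 228436 = 462724
Σ Rᵢ = 0 + 32 + 85 + 117 = 234
N̂ = 462724 / 234 ≈ 1977.45 → 1977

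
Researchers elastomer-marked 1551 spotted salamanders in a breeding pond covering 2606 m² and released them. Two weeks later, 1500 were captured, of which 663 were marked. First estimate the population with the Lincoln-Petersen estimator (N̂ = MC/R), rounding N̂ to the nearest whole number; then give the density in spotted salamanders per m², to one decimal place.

density ≈ 1.3 spotted salamanders per m²

N̂ = 1551·1500/663 = 2326500/663 ≈ 3509.0 → 3509
Density = N̂ / area = 3509 / 2606 ≈ 1.347 → 1.3 per m²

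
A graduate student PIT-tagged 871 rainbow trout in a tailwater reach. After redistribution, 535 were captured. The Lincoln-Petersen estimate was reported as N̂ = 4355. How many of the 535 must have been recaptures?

From N = M·C/R: R = M·C / N = 871·535 / 4355 = 465985 / 4355 = 107.

R = 107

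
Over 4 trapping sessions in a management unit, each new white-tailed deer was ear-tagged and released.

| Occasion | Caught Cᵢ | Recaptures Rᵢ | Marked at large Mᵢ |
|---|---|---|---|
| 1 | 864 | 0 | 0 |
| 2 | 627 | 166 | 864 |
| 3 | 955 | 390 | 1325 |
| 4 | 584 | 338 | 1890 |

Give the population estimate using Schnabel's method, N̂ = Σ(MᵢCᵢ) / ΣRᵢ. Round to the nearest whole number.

N ≈ 3256

Σ MᵢCᵢ = 0·864 + 864·627 + 1325·955 + 1890·584 = 0 + 541728 + 1265375 + 1103760 = 2910863
Σ Rᵢ = 0 + 166 + 390 + 338 = 894
N̂ = 2910863 / 894 ≈ 3256.0 → 3256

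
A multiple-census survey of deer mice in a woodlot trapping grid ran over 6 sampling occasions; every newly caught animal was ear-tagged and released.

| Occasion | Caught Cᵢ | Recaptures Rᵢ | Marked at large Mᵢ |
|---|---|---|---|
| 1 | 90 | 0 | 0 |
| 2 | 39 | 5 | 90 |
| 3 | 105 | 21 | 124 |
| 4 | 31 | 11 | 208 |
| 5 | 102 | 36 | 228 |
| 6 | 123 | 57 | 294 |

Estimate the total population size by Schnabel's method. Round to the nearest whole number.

Σ MᵢCᵢ = 0·90 + 90·39 + 124·105 + 208·31 + 228·102 + 294·123 = 0 + 3510 + 13020 + 6448 + 23256 + 36162 = 82396
Σ Rᵢ = 0 + 5 + 21 + 11 + 36 + 57 = 130
N̂ = 82396 / 130 ≈ 633.8 → 634

N ≈ 634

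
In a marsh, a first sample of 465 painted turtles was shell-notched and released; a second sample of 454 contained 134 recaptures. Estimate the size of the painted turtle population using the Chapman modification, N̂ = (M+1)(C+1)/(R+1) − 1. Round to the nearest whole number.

N̂ = (465+1)(454+1)/(134+1) − 1 = 466·455/135 − 1
= 212030/135 − 1 ≈ 1570.6 − 1 ≈ 1569.6 → 1570

N ≈ 1570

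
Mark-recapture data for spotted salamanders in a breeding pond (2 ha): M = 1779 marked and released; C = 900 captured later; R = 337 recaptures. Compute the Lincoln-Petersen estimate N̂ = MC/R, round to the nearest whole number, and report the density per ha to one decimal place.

N̂ = 1779·900/337 = 1601100/337 ≈ 4751.0 → 4751
Density = N̂ / area = 4751 / 2 ≈ 2375.50 → 2375.5 per ha

density ≈ 2375.5 spotted salamanders per ha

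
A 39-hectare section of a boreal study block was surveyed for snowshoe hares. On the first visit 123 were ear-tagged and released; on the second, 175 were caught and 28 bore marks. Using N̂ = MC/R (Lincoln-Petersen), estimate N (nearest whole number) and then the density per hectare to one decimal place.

N̂ = 123·175/28 = 21525/28 ≈ 768.8 → 769
Density = N̂ / area = 769 / 39 ≈ 19.72 → 19.7 per hectare

density ≈ 19.7 snowshoe hares per hectare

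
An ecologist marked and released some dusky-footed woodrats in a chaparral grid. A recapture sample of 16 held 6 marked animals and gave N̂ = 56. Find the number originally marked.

M = 21

From N = M·C/R: M = N·R / C = 56·6 / 16 = 336 / 16 = 21.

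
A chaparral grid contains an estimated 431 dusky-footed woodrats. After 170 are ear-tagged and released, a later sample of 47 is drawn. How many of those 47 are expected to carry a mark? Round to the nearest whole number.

expected recaptures ≈ 19

Expected recaptures E[R] = M·C / N.
E[R] = 170 × 47 / 431 = 7990 / 431 ≈ 18.5 → 19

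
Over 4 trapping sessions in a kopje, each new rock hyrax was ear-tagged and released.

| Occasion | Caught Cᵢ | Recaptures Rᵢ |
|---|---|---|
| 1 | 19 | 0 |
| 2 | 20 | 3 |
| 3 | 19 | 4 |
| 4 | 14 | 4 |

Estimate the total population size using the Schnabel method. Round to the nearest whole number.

Marked at large before each occasion: Mᵢ = Σⱼ<ᵢ (Cⱼ − Rⱼ) → M1=0, M2=19, M3=36, M4=51
Σ MᵢCᵢ = 0·19 + 19·20 + 36·19 + 51·14 = 0 + 380 + 684 + 714 = 1778
Σ Rᵢ = 0 + 3 + 4 + 4 = 11
N̂ = 1778 / 11 ≈ 161.6 → 162

N ≈ 162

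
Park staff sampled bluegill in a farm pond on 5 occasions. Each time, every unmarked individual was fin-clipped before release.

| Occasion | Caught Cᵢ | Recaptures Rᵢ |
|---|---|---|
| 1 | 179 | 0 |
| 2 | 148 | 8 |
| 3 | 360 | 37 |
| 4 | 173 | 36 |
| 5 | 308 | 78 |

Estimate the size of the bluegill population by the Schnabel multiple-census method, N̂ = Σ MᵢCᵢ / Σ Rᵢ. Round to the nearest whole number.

Marked at large before each occasion: Mᵢ = Σⱼ<ᵢ (Cⱼ − Rⱼ) → M1=0, M2=179, M3=319, M4=642, M5=779
Σ MᵢCᵢ = 0·179 + 179·148 + 319·360 + 642·173 + 779·308 = 0 + 26492 + 114840 + 111066 + 239932 = 492330
Σ Rᵢ = 0 + 8 + 37 + 36 + 78 = 159
N̂ = 492330 / 159 ≈ 3096.4 → 3096

N ≈ 3096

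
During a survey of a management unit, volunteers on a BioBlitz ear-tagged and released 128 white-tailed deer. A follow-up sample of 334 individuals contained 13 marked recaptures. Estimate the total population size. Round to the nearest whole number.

N ≈ 3289

N = (128 × 334) / 13 = 42752 / 13 ≈ 3288.6 → 3289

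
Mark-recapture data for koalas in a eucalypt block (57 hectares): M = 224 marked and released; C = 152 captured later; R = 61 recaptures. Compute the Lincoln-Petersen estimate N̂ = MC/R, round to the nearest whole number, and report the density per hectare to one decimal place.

density ≈ 9.8 koalas per hectare

N̂ = 224·152/61 = 34048/61 ≈ 558.2 → 558
Density = N̂ / area = 558 / 57 ≈ 9.79 → 9.8 per hectare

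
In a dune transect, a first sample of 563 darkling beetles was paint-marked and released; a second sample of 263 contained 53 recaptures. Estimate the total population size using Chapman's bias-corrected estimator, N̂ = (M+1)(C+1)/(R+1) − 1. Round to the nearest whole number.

N̂ = (563+1)(263+1)/(53+1) − 1 = 564·264/54 − 1
= 148896/54 − 1 ≈ 2757.3 − 1 ≈ 2756.3 → 2756

N ≈ 2756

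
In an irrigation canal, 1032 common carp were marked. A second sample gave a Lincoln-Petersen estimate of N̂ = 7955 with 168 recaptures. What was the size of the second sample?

From N = M·C/R: C = N·R / M = 7955·168 / 1032 = 1336440 / 1032 = 1295.

C = 1295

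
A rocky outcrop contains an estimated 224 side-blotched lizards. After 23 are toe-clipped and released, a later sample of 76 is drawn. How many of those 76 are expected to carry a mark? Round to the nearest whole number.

The marked fraction of the population is 23/224, so in a sample of 76 expect C·(M/N) marked.
E[R] = 23 × 76 / 224 = 1748 / 224 ≈ 7.8 → 8

expected recaptures ≈ 8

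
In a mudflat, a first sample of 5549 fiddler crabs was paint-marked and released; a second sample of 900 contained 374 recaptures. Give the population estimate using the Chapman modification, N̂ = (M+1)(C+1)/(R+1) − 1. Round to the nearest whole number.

N ≈ 13,334

N̂ = (5549+1)(900+1)/(374+1) − 1 = 5550·901/375 − 1
= 5000550/375 − 1 ≈ 13334.8 − 1 ≈ 13333.8 → 13334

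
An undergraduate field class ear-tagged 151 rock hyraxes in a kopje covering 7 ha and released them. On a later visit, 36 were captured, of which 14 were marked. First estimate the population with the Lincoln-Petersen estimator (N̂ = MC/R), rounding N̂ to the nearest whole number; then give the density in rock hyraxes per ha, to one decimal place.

N̂ = 151·36/14 = 5436/14 ≈ 388.3 → 388
Density = N̂ / area = 388 / 7 ≈ 55.43 → 55.4 per ha

density ≈ 55.4 rock hyraxes per ha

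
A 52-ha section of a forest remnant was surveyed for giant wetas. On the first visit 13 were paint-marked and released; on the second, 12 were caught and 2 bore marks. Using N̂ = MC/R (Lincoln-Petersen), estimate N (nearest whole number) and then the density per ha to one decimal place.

density ≈ 1.5 giant wetas per ha

N̂ = 13·12/2 = 156/2 = 78
Density = N̂ / area = 78 / 52 ≈ 1.50 → 1.5 per ha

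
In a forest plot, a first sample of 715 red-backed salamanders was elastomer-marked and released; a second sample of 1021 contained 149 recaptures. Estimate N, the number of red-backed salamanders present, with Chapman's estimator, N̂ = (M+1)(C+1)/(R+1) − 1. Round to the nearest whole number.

N ≈ 4877

N̂ = (715+1)(1021+1)/(149+1) − 1 = 716·1022/150 − 1
= 731752/150 − 1 ≈ 4878.3 − 1 ≈ 4877.3 → 4877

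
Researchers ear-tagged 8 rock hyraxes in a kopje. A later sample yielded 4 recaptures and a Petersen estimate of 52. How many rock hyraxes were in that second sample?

C = 26

From N = M·C/R: C = N·R / M = 52·4 / 8 = 208 / 8 = 26.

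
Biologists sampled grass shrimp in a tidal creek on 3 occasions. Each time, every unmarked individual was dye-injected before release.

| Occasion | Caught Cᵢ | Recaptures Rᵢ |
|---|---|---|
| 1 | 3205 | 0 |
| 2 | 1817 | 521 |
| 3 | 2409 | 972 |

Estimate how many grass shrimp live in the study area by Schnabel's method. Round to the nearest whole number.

Marked at large before each occasion: Mᵢ = Σⱼ<ᵢ (Cⱼ − Rⱼ) → M1=0, M2=3205, M3=4501
Σ MᵢCᵢ = 0·3205 + 3205·1817 + 4501·2409 = 0 + 5823485 + 10842909 = 16666394
Σ Rᵢ = 0 + 521 + 972 = 1493
N̂ = 16666394 / 1493 ≈ 11163.0 → 11163

N ≈ 11,163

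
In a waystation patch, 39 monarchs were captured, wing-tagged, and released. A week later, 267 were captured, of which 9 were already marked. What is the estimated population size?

N = (39 × 267) / 9 = 10413 / 9 = 1157

N = 1157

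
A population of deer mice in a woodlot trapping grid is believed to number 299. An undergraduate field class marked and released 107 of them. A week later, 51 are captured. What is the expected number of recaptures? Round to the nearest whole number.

expected recaptures ≈ 18

Expected recaptures E[R] = M·C / N.
E[R] = 107 × 51 / 299 = 5457 / 299 ≈ 18.3 → 18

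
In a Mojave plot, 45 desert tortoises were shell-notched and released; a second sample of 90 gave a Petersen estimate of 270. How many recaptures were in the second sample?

R = 15

From N = M·C/R: R = M·C / N = 45·90 / 270 = 4050 / 270 = 15.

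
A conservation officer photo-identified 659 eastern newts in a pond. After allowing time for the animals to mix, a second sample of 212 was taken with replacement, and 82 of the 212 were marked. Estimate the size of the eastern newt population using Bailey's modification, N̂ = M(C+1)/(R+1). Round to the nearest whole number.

N̂ = 659·(212+1)/(82+1) = 659·213/83 = 140367/83 ≈ 1691.2 → 1691

N ≈ 1691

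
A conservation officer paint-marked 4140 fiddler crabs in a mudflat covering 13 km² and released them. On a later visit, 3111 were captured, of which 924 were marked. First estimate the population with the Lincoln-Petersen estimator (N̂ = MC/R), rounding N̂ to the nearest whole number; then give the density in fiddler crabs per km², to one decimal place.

N̂ = 4140·3111/924 = 12879540/924 ≈ 13938.9 → 13939
Density = N̂ / area = 13939 / 13 ≈ 1072.23 → 1072.2 per km²

density ≈ 1072.2 fiddler crabs per km²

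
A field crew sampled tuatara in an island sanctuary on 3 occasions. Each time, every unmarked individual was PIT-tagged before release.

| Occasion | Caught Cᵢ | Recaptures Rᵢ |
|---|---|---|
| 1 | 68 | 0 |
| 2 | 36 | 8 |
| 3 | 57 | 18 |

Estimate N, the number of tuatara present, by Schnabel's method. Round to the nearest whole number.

Marked at large before each occasion: Mᵢ = Σⱼ<ᵢ (Cⱼ − Rⱼ) → M1=0, M2=68, M3=96
Σ MᵢCᵢ = 0·68 + 68·36 + 96·57 = 0 + 2448 + 5472 = 7920
Σ Rᵢ = 0 + 8 + 18 = 26
N̂ = 7920 / 26 ≈ 304.6 → 305

N ≈ 305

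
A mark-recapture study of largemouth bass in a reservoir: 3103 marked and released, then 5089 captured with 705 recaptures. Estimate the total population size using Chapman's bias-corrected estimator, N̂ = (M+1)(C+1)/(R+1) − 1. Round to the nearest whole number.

N̂ = (3103+1)(5089+1)/(705+1) − 1 = 3104·5090/706 − 1
= 15799360/706 − 1 ≈ 22378.7 − 1 ≈ 22377.7 → 22378

N ≈ 22,378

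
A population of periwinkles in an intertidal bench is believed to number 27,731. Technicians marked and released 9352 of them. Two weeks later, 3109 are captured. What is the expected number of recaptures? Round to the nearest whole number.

expected recaptures ≈ 1048

Expected recaptures E[R] = M·C / N.
E[R] = 9352 × 3109 / 27731 = 29075368 / 27731 ≈ 1048.48 → 1048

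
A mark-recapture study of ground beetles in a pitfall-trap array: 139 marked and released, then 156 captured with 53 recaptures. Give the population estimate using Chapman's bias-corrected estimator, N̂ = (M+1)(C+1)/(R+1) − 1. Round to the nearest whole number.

N ≈ 406

N̂ = (139+1)(156+1)/(53+1) − 1 = 140·157/54 − 1
= 21980/54 − 1 ≈ 407.0 − 1 ≈ 406.0 → 406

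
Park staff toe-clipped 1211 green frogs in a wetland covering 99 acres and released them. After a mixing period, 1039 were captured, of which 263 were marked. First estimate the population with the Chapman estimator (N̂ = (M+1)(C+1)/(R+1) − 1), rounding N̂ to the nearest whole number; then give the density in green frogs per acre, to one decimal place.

N̂ = 1212·1040/264 − 1 = 1260480/264 − 1 ≈ 4773.5 → 4774
Density = N̂ / area = 4774 / 99 ≈ 48.22 → 48.2 per acre

density ≈ 48.2 green frogs per acre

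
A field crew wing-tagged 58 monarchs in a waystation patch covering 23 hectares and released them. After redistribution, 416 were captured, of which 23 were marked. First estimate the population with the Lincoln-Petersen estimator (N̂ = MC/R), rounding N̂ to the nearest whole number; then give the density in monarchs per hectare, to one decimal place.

density ≈ 45.6 monarchs per hectare

N̂ = 58·416/23 = 24128/23 ≈ 1049.0 → 1049
Density = N̂ / area = 1049 / 23 ≈ 45.61 → 45.6 per hectare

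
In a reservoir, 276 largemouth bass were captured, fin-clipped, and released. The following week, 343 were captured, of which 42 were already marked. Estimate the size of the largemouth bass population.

N = 2254

N = (276 × 343) / 42 = 94668 / 42 = 2254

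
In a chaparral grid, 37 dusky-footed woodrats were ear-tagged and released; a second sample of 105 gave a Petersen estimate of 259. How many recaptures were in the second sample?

From N = M·C/R: R = M·C / N = 37·105 / 259 = 3885 / 259 = 15.

R = 15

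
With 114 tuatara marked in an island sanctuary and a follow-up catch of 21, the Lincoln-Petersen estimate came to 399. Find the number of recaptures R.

From N = M·C/R: R = M·C / N = 114·21 / 399 = 2394 / 399 = 6.

R = 6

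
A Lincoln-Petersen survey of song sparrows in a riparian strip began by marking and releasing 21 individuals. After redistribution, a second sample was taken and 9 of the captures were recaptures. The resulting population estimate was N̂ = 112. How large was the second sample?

From N = M·C/R: C = N·R / M = 112·9 / 21 = 1008 / 21 = 48.

C = 48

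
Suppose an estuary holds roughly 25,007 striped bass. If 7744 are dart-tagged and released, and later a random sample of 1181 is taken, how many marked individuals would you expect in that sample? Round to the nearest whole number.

expected recaptures ≈ 366

The marked fraction of the population is 7744/25007, so in a sample of 1181 expect C·(M/N) marked.
E[R] = 7744 × 1181 / 25007 = 9145664 / 25007 ≈ 365.7 → 366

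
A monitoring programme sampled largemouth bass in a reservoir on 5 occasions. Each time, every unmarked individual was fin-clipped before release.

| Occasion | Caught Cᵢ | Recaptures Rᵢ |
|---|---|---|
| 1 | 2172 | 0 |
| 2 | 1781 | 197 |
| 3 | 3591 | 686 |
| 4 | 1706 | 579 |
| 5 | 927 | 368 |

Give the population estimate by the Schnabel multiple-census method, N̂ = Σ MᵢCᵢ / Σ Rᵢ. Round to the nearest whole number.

N ≈ 19,639

Marked at large before each occasion: Mᵢ = Σⱼ<ᵢ (Cⱼ − Rⱼ) → M1=0, M2=2172, M3=3756, M4=6661, M5=7788
Σ MᵢCᵢ = 0·2172 + 2172·1781 + 3756·3591 + 6661·1706 + 7788·927 = 0 + 3868332 + 13487796 + 11363666 + 7219476 = 35939270
Σ Rᵢ = 0 + 197 + 686 + 579 + 368 = 1830
N̂ = 35939270 / 1830 ≈ 19638.9 → 19639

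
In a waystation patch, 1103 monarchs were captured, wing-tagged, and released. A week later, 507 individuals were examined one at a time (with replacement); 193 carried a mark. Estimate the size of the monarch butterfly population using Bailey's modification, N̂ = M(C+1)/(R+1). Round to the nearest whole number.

N̂ = 1103·(507+1)/(193+1) = 1103·508/194 = 560324/194 ≈ 2888.3 → 2888

N ≈ 2888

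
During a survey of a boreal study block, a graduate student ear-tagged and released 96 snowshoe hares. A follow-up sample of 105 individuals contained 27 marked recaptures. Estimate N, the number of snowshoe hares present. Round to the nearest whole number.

N ≈ 373

N = (96 × 105) / 27 = 10080 / 27 ≈ 373.3 → 373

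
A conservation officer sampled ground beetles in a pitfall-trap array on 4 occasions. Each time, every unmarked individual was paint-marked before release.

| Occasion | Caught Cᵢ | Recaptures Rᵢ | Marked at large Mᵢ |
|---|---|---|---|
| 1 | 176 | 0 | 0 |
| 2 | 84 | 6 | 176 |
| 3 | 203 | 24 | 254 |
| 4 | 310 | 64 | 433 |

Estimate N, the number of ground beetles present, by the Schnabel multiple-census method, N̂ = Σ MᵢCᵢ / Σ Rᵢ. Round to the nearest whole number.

N ≈ 2134

Σ MᵢCᵢ = 0·176 + 176·84 + 254·203 + 433·310 = 0 + 14784 + 51562 + 134230 = 200576
Σ Rᵢ = 0 + 6 + 24 + 64 = 94
N̂ = 200576 / 94 ≈ 2133.8 → 2134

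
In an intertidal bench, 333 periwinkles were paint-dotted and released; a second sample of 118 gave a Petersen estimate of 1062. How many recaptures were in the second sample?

From N = M·C/R: R = M·C / N = 333·118 / 1062 = 39294 / 1062 = 37.

R = 37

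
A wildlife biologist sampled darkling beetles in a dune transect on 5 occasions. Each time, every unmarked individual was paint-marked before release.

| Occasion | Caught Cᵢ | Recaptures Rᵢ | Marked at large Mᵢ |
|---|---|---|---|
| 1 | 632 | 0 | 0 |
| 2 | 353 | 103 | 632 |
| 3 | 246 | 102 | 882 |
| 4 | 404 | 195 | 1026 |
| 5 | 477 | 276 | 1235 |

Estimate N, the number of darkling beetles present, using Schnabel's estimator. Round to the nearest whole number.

Σ MᵢCᵢ = 0·632 + 632·353 + 882·246 + 1026·404 + 1235·477 = 0 + 223096 + 216972 + 414504 + 589095 = 1443667
Σ Rᵢ = 0 + 103 + 102 + 195 + 276 = 676
N̂ = 1443667 / 676 ≈ 2135.6 → 2136

N ≈ 2136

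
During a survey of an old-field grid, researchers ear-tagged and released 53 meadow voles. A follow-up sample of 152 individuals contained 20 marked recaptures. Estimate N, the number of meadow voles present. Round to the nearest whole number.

N ≈ 403

Lincoln-Petersen assumes M/N = R/C, so N = M·C / R.
N = (53 × 152) / 20 = 8056 / 20 ≈ 402.8 → 403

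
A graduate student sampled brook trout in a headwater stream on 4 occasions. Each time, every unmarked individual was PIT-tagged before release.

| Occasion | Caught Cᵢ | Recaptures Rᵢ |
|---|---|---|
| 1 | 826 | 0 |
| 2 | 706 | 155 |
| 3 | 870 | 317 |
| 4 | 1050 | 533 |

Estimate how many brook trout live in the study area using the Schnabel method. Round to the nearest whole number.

N ≈ 3789

Marked at large before each occasion: Mᵢ = Σⱼ<ᵢ (Cⱼ − Rⱼ) → M1=0, M2=826, M3=1377, M4=1930
Σ MᵢCᵢ = 0·826 + 826·706 + 1377·870 + 1930·1050 = 0 + 583156 + 1197990 + 2026500 = 3807646
Σ Rᵢ = 0 + 155 + 317 + 533 = 1005
N̂ = 3807646 / 1005 ≈ 3788.7 → 3789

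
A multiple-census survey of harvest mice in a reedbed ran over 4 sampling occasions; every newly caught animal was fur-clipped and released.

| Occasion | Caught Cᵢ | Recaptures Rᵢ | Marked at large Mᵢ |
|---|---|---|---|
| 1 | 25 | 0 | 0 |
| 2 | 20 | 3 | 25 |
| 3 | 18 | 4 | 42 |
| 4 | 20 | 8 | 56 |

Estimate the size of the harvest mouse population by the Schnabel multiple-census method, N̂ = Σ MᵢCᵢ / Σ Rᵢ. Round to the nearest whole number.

N ≈ 158

Σ MᵢCᵢ = 0·25 + 25·20 + 42·18 + 56·20 = 0 + 500 + 756 + 1120 = 2376
Σ Rᵢ = 0 + 3 + 4 + 8 = 15
N̂ = 2376 / 15 ≈ 158.4 → 158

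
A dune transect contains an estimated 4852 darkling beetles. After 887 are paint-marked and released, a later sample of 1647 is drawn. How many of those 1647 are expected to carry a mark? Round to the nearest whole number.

expected recaptures ≈ 301

The marked fraction of the population is 887/4852, so in a sample of 1647 expect C·(M/N) marked.
E[R] = 887 × 1647 / 4852 = 1460889 / 4852 ≈ 301.1 → 301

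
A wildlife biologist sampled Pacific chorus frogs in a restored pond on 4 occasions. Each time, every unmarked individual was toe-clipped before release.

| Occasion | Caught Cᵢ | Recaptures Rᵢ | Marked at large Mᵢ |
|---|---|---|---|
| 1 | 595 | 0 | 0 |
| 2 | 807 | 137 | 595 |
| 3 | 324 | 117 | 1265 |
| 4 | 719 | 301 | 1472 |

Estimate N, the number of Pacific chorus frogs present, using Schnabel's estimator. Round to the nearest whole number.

N ≈ 3511

Σ MᵢCᵢ = 0·595 + 595·807 + 1265·324 + 1472·719 = 0 + 480165 + 409860 + 1058368 = 1948393
Σ Rᵢ = 0 + 137 + 117 + 301 = 555
N̂ = 1948393 / 555 ≈ 3510.6 → 3511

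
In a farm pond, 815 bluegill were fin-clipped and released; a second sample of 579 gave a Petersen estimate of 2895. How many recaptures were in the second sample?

R = 163

From N = M·C/R: R = M·C / N = 815·579 / 2895 = 471885 / 2895 = 163.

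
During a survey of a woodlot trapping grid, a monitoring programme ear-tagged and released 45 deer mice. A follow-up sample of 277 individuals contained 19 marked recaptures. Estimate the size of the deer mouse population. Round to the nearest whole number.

N = (45 × 277) / 19 = 12465 / 19 ≈ 656.1 → 656

N ≈ 656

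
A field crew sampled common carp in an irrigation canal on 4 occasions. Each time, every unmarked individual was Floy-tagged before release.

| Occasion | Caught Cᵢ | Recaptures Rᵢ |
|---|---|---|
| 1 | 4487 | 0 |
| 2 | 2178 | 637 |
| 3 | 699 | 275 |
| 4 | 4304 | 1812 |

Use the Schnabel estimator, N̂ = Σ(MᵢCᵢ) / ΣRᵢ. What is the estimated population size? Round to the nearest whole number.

N ≈ 15,329

Marked at large before each occasion: Mᵢ = Σⱼ<ᵢ (Cⱼ − Rⱼ) → M1=0, M2=4487, M3=6028, M4=6452
Σ MᵢCᵢ = 0·4487 + 4487·2178 + 6028·699 + 6452·4304 = 0 + 9772686 + 4213572 + 27769408 = 41755666
Σ Rᵢ = 0 + 637 + 275 + 1812 = 2724
N̂ = 41755666 / 2724 ≈ 15328.8 → 15329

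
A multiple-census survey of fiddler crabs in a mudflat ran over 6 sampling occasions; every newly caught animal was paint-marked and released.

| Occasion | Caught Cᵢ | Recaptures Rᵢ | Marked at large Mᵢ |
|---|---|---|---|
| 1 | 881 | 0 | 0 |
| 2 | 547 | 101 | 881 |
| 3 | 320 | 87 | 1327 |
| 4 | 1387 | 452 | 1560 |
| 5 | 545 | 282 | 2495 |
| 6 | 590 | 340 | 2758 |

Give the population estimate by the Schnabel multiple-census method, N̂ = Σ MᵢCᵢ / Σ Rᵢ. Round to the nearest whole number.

N ≈ 4800

Σ MᵢCᵢ = 0·881 + 881·547 + 1327·320 + 1560·1387 + 2495·545 + 2758·590 = 0 + 481907 + 424640 + 2163720 + 1359775 + 1627220 = 6057262
Σ Rᵢ = 0 + 101 + 87 + 452 + 282 + 340 = 1262
N̂ = 6057262 / 1262 ≈ 4799.7 → 4800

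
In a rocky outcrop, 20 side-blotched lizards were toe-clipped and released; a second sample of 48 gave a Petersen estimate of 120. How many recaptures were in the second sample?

R = 8

From N = M·C/R: R = M·C / N = 20·48 / 120 = 960 / 120 = 8.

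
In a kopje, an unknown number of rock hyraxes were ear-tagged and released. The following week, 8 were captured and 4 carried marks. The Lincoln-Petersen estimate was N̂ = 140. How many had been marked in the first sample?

M = 70

From N = M·C/R: M = N·R / C = 140·4 / 8 = 560 / 8 = 70.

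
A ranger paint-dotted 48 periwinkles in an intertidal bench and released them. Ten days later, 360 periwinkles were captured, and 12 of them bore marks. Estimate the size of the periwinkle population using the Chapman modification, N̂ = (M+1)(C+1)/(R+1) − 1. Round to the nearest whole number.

N ≈ 1360

N̂ = (48+1)(360+1)/(12+1) − 1 = 49·361/13 − 1
= 17689/13 − 1 ≈ 1360.7 − 1 ≈ 1359.7 → 1360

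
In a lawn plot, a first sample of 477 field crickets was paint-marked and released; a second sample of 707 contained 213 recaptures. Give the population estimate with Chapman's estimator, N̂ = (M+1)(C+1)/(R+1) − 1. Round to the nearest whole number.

N ≈ 1580

N̂ = (477+1)(707+1)/(213+1) − 1 = 478·708/214 − 1
= 338424/214 − 1 ≈ 1581.4 − 1 ≈ 1580.4 → 1580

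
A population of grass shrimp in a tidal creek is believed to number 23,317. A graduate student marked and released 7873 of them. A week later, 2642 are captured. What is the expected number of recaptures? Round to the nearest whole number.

Expected recaptures E[R] = M·C / N.
E[R] = 7873 × 2642 / 23317 = 20800466 / 23317 ≈ 892.1 → 892

expected recaptures ≈ 892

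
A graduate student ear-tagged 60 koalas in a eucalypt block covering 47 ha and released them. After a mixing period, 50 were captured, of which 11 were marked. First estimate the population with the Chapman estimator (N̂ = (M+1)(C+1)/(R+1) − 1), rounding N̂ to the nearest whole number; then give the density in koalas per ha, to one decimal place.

density ≈ 5.5 koalas per ha

N̂ = 61·51/12 − 1 = 3111/12 − 1 ≈ 258.2 → 258
Density = N̂ / area = 258 / 47 ≈ 5.49 → 5.5 per ha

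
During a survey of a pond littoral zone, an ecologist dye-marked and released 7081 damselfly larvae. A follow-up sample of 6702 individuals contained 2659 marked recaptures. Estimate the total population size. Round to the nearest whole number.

Lincoln-Petersen assumes M/N = R/C, so N = M·C / R.
N = (7081 × 6702) / 2659 = 47456862 / 2659 ≈ 17847.6 → 17848

N ≈ 17,848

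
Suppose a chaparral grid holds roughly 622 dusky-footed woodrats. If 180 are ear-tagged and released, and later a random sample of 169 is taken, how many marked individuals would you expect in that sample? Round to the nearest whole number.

The marked fraction of the population is 180/622, so in a sample of 169 expect C·(M/N) marked.
E[R] = 180 × 169 / 622 = 30420 / 622 ≈ 48.9 → 49

expected recaptures ≈ 49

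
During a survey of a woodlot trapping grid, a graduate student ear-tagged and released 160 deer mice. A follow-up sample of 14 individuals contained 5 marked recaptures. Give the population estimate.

N = (160 × 14) / 5 = 2240 / 5 = 448

N = 448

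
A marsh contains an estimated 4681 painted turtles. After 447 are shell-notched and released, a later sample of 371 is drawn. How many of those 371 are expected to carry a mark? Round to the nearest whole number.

The marked fraction of the population is 447/4681, so in a sample of 371 expect C·(M/N) marked.
E[R] = 447 × 371 / 4681 = 165837 / 4681 ≈ 35.4 → 35

expected recaptures ≈ 35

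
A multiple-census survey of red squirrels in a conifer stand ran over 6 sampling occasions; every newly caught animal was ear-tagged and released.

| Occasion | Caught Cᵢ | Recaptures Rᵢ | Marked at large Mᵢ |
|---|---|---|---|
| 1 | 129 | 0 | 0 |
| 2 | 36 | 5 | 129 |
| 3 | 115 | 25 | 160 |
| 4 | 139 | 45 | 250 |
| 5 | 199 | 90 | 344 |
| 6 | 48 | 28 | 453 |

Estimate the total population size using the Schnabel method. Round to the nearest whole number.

Σ MᵢCᵢ = 0·129 + 129·36 + 160·115 + 250·139 + 344·199 + 453·48 = 0 + 4644 + 18400 + 34750 + 68456 + 21744 = 147994
Σ Rᵢ = 0 + 5 + 25 + 45 + 90 + 28 = 193
N̂ = 147994 / 193 ≈ 766.8 → 767

N ≈ 767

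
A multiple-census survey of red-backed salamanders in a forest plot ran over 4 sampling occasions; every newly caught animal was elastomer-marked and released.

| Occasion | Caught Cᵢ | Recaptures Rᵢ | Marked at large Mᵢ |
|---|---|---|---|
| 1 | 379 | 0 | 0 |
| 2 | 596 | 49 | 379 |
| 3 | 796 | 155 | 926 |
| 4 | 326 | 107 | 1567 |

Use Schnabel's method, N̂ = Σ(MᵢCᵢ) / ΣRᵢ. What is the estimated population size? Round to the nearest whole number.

N ≈ 4739

Σ MᵢCᵢ = 0·379 + 379·596 + 926·796 + 1567·326 = 0 + 225884 + 737096 + 510842 = 1473822
Σ Rᵢ = 0 + 49 + 155 + 107 = 311
N̂ = 1473822 / 311 ≈ 4739.0 → 4739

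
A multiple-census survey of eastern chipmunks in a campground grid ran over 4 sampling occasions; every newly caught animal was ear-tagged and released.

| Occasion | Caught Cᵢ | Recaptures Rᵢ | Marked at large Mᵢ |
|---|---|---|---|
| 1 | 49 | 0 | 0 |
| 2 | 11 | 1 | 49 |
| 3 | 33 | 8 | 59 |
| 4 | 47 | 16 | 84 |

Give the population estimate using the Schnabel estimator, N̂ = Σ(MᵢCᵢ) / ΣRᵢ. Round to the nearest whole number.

Σ MᵢCᵢ = 0·49 + 49·11 + 59·33 + 84·47 = 0 + 539 + 1947 + 3948 = 6434
Σ Rᵢ = 0 + 1 + 8 + 16 = 25
N̂ = 6434 / 25 ≈ 257.4 → 257

N ≈ 257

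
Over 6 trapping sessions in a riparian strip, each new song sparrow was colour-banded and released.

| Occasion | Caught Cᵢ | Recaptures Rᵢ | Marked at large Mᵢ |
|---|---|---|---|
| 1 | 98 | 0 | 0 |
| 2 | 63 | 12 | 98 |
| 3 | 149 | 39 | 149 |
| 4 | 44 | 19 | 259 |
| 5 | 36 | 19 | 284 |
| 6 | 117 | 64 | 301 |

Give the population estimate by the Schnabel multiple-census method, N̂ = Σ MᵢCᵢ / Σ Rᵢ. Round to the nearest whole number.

N ≈ 557

Σ MᵢCᵢ = 0·98 + 98·63 + 149·149 + 259·44 + 284·36 + 301·117 = 0 + 6174 + 22201 + 11396 + 10224 + 35217 = 85212
Σ Rᵢ = 0 + 12 + 39 + 19 + 19 + 64 = 153
N̂ = 85212 / 153 ≈ 556.9 → 557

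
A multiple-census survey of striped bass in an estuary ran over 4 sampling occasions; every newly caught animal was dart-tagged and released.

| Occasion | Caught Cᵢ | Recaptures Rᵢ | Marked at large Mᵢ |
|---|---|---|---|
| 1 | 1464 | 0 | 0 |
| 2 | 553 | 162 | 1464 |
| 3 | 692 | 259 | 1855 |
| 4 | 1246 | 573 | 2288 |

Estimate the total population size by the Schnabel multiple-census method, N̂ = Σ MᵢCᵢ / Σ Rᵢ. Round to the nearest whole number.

N ≈ 4974

Σ MᵢCᵢ = 0·1464 + 1464·553 + 1855·692 + 2288·1246 = 0 + 809592 + 1283660 + 2850848 = 4944100
Σ Rᵢ = 0 + 162 + 259 + 573 = 994
N̂ = 4944100 / 994 ≈ 4973.9 → 4974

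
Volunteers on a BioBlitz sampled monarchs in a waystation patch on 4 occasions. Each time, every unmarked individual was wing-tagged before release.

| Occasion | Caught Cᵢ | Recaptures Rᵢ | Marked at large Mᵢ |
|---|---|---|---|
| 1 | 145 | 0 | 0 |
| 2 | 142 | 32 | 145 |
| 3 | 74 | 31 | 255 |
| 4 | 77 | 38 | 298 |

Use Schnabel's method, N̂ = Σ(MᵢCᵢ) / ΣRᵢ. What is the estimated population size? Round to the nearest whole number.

Σ MᵢCᵢ = 0·145 + 145·142 + 255·74 + 298·77 = 0 + 20590 + 18870 + 22946 = 62406
Σ Rᵢ = 0 + 32 + 31 + 38 = 101
N̂ = 62406 / 101 ≈ 617.9 → 618

N ≈ 618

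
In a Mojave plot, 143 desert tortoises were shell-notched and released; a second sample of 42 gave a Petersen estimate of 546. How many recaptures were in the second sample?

R = 11

From N = M·C/R: R = M·C / N = 143·42 / 546 = 6006 / 546 = 11.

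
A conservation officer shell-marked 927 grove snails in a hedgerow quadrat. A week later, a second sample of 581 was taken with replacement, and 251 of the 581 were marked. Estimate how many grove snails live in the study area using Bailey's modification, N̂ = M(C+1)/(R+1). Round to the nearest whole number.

N ≈ 2141

N̂ = 927·(581+1)/(251+1) = 927·582/252 = 539514/252 ≈ 2140.9 → 2141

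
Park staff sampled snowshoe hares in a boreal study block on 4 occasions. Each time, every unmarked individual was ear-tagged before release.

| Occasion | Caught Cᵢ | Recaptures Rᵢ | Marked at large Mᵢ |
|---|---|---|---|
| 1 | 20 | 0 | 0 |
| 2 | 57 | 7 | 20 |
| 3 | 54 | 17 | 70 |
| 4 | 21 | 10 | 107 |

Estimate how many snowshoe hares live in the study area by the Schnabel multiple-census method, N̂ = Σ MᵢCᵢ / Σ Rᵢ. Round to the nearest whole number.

N ≈ 211

Σ MᵢCᵢ = 0·20 + 20·57 + 70·54 + 107·21 = 0 + 1140 + 3780 + 2247 = 7167
Σ Rᵢ = 0 + 7 + 17 + 10 = 34
N̂ = 7167 / 34 ≈ 210.8 → 211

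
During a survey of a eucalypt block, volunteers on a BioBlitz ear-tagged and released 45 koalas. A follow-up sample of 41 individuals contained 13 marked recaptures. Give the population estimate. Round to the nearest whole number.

N ≈ 142

If marked individuals mix randomly, R/C ≈ M/N, giving N ≈ M·C/R.
N = (45 × 41) / 13 = 1845 / 13 ≈ 141.9 → 142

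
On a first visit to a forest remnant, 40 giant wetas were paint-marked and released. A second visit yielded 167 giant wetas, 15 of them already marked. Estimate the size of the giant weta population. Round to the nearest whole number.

N = (40 × 167) / 15 = 6680 / 15 ≈ 445.3 → 445

N ≈ 445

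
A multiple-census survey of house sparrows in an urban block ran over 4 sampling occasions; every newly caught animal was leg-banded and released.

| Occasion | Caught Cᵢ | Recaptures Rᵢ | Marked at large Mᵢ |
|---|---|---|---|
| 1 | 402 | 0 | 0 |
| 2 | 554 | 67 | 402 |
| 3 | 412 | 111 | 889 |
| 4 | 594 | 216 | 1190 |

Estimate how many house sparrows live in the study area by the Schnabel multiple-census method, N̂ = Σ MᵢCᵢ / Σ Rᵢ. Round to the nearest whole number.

Σ MᵢCᵢ = 0·402 + 402·554 + 889·412 + 1190·594 = 0 + 222708 + 366268 + 706860 = 1295836
Σ Rᵢ = 0 + 67 + 111 + 216 = 394
N̂ = 1295836 / 394 ≈ 3288.9 → 3289

N ≈ 3289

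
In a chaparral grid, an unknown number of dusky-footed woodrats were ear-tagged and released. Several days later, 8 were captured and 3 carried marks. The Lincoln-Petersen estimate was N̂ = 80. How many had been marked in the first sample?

From N = M·C/R: M = N·R / C = 80·3 / 8 = 240 / 8 = 30.

M = 30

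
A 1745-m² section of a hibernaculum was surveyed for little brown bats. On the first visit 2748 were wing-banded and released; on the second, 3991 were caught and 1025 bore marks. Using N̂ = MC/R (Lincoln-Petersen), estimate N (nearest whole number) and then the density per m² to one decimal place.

N̂ = 2748·3991/1025 = 10967268/1025 ≈ 10699.8 → 10700
Density = N̂ / area = 10700 / 1745 ≈ 6.13 → 6.1 per m²

density ≈ 6.1 little brown bats per m²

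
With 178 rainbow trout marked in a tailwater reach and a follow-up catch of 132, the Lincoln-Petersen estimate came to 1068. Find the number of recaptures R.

R = 22

From N = M·C/R: R = M·C / N = 178·132 / 1068 = 23496 / 1068 = 22.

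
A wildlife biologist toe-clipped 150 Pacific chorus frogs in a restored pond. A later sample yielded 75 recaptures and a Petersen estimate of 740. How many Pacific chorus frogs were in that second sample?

From N = M·C/R: C = N·R / M = 740·75 / 150 = 55500 / 150 = 370.

C = 370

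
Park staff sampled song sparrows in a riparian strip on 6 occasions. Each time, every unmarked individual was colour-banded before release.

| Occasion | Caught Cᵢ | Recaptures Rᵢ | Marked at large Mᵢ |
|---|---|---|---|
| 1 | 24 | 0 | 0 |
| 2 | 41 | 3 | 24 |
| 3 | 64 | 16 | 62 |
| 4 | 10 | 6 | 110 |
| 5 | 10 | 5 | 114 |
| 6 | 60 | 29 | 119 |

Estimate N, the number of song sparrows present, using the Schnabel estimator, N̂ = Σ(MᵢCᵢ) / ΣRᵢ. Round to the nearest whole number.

N ≈ 243

Σ MᵢCᵢ = 0·24 + 24·41 + 62·64 + 110·10 + 114·10 + 119·60 = 0 + 984 + 3968 + 1100 + 1140 + 7140 = 14332
Σ Rᵢ = 0 + 3 + 16 + 6 + 5 + 29 = 59
N̂ = 14332 / 59 ≈ 242.9 → 243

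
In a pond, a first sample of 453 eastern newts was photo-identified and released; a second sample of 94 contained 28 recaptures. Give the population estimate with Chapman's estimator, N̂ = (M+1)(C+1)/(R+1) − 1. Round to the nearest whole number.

N ≈ 1486

N̂ = (453+1)(94+1)/(28+1) − 1 = 454·95/29 − 1
= 43130/29 − 1 ≈ 1487.2 − 1 ≈ 1486.2 → 1486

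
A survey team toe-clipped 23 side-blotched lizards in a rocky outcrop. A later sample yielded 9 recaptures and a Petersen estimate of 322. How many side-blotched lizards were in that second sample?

C = 126

From N = M·C/R: C = N·R / M = 322·9 / 23 = 2898 / 23 = 126.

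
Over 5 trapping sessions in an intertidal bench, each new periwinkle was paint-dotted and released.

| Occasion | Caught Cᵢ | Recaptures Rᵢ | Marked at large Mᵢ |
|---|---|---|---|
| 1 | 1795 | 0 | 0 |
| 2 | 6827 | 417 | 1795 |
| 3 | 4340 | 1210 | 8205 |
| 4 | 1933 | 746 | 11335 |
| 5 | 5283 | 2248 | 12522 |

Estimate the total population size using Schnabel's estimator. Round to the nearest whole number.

N ≈ 29,415

Σ MᵢCᵢ = 0·1795 + 1795·6827 + 8205·4340 + 11335·1933 + 12522·5283 = 0 + 12254465 + 35609700 + 21910555 + 66153726 = 135928446
Σ Rᵢ = 0 + 417 + 1210 + 746 + 2248 = 4621
N̂ = 135928446 / 4621 ≈ 29415.4 → 29415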